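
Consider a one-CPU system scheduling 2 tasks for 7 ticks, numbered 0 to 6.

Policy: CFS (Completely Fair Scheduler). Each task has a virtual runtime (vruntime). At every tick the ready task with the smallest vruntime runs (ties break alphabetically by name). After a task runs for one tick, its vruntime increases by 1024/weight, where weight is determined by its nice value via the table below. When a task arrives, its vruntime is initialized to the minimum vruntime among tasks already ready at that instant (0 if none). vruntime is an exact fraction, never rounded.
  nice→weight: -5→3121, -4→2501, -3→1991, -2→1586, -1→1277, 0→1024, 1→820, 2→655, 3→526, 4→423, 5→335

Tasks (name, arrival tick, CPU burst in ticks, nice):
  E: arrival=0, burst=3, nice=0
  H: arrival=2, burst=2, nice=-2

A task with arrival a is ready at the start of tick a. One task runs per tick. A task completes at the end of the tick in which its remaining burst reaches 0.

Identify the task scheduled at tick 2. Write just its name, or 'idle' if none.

running at tick 2 = E

t=0: vr[E=0] → run E
t=1: vr[E=1] → run E
t=2: vr[E=2 H=2] → run E
t=3: vr[H=2] → run H
t=4: vr[H=2098/793] → run H
t=5: (idle)
t=6: (idle)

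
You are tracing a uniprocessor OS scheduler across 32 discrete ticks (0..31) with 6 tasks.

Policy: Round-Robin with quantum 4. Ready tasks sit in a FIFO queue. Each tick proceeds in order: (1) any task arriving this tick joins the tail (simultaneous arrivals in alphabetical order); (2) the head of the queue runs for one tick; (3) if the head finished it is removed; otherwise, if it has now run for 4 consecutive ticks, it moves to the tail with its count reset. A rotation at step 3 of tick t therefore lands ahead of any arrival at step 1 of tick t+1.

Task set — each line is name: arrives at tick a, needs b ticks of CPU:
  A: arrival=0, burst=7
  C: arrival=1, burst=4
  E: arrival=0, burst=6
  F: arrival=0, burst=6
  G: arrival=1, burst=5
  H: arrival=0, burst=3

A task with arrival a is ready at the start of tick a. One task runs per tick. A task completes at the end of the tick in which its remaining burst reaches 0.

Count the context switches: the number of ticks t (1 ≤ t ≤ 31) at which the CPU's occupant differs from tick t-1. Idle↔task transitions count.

context switches = 10

t=0: queue=[A,E,F,H] q_used=0 → run A
t=1: queue=[A,E,F,H,C,G] q_used=1 → run A
t=2: queue=[A,E,F,H,C,G] q_used=2 → run A
t=3: queue=[A,E,F,H,C,G] q_used=3 → run A
t=4: queue=[E,F,H,C,G,A] q_used=0 → run E
t=5: queue=[E,F,H,C,G,A] q_used=1 → run E
t=6: queue=[E,F,H,C,G,A] q_used=2 → run E
t=7: queue=[E,F,H,C,G,A] q_used=3 → run E
t=8: queue=[F,H,C,G,A,E] q_used=0 → run F
t=9: queue=[F,H,C,G,A,E] q_used=1 → run F
t=10: queue=[F,H,C,G,A,E] q_used=2 → run F
t=11: queue=[F,H,C,G,A,E] q_used=3 → run F
t=12: queue=[H,C,G,A,E,F] q_used=0 → run H
t=13: queue=[H,C,G,A,E,F] q_used=1 → run H
t=14: queue=[H,C,G,A,E,F] q_used=2 → run H
t=15: queue=[C,G,A,E,F] q_used=0 → run C
t=16: queue=[C,G,A,E,F] q_used=1 → run C
t=17: queue=[C,G,A,E,F] q_used=2 → run C
t=18: queue=[C,G,A,E,F] q_used=3 → run C
t=19: queue=[G,A,E,F] q_used=0 → run G
t=20: queue=[G,A,E,F] q_used=1 → run G
t=21: queue=[G,A,E,F] q_used=2 → run G
t=22: queue=[G,A,E,F] q_used=3 → run G
t=23: queue=[A,E,F,G] q_used=0 → run A
t=24: queue=[A,E,F,G] q_used=1 → run A
t=25: queue=[A,E,F,G] q_used=2 → run A
t=26: queue=[E,F,G] q_used=0 → run E
t=27: queue=[E,F,G] q_used=1 → run E
t=28: queue=[F,G] q_used=0 → run F
t=29: queue=[F,G] q_used=1 → run F
t=30: queue=[G] q_used=0 → run G
t=31: (idle)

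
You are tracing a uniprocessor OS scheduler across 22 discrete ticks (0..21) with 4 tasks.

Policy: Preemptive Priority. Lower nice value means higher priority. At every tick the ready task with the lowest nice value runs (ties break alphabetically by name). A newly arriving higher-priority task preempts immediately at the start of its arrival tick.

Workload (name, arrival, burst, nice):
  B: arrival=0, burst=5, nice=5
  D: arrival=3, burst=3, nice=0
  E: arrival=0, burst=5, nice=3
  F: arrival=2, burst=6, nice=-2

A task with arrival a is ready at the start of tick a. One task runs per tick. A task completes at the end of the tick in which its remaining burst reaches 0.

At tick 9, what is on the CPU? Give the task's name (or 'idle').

running at tick 9 = D

t=0: ready={B,E} → run E
t=1: ready={B,E} → run E
t=2: ready={B,E,F} → run F
t=3: ready={B,D,E,F} → run F
t=4: ready={B,D,E,F} → run F
t=5: ready={B,D,E,F} → run F
t=6: ready={B,D,E,F} → run F
t=7: ready={B,D,E,F} → run F
t=8: ready={B,D,E} → run D
t=9: ready={B,D,E} → run D
t=10: ready={B,D,E} → run D
t=11: ready={B,E} → run E
t=12: ready={B,E} → run E
t=13: ready={B,E} → run E
t=14: ready={B} → run B
t=15: ready={B} → run B
t=16: ready={B} → run B
t=17: ready={B} → run B
t=18: ready={B} → run B
t=19: (idle)
t=20: (idle)
t=21: (idle)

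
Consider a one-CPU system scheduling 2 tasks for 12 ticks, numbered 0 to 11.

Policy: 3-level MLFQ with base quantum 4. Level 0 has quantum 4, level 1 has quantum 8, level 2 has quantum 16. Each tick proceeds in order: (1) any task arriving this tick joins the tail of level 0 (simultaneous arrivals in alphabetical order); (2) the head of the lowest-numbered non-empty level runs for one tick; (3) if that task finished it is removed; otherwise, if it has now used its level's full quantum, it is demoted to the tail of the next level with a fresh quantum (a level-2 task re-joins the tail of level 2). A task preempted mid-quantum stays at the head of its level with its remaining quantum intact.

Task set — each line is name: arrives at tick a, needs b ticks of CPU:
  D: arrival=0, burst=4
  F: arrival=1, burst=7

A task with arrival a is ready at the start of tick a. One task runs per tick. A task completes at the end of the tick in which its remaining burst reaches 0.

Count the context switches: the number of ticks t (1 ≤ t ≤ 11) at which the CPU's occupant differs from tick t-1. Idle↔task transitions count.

t=0: L0/L1/L2 = D/-/- → run D
t=1: L0/L1/L2 = DF/-/- → run D
t=2: L0/L1/L2 = DF/-/- → run D
t=3: L0/L1/L2 = DF/-/- → run D
t=4: L0/L1/L2 = F/-/- → run F
t=5: L0/L1/L2 = F/-/- → run F
t=6: L0/L1/L2 = F/-/- → run F
t=7: L0/L1/L2 = F/-/- → run F
t=8: L0/L1/L2 = -/F/- → run F
t=9: L0/L1/L2 = -/F/- → run F
t=10: L0/L1/L2 = -/F/- → run F
t=11: (idle)

context switches = 2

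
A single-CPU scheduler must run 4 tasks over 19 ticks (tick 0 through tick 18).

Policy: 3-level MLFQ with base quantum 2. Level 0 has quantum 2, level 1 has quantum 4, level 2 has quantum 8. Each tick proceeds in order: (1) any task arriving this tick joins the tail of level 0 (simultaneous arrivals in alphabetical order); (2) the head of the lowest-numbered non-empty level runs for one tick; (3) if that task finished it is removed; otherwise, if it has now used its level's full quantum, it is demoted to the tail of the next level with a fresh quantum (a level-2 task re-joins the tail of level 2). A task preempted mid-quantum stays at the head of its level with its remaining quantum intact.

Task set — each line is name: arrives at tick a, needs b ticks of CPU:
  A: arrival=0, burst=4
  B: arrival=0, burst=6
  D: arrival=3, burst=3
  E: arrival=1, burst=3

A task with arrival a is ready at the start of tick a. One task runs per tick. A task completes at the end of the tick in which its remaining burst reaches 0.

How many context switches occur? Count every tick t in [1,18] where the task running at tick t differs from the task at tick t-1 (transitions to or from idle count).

context switches = 8

t=0: L0/L1/L2 = AB/-/- → run A
t=1: L0/L1/L2 = ABE/-/- → run A
t=2: L0/L1/L2 = BE/A/- → run B
t=3: L0/L1/L2 = BED/A/- → run B
t=4: L0/L1/L2 = ED/AB/- → run E
t=5: L0/L1/L2 = ED/AB/- → run E
t=6: L0/L1/L2 = D/ABE/- → run D
t=7: L0/L1/L2 = D/ABE/- → run D
t=8: L0/L1/L2 = -/ABED/- → run A
t=9: L0/L1/L2 = -/ABED/- → run A
t=10: L0/L1/L2 = -/BED/- → run B
t=11: L0/L1/L2 = -/BED/- → run B
t=12: L0/L1/L2 = -/BED/- → run B
t=13: L0/L1/L2 = -/BED/- → run B
t=14: L0/L1/L2 = -/ED/- → run E
t=15: L0/L1/L2 = -/D/- → run D
t=16: (idle)
t=17: (idle)
t=18: (idle)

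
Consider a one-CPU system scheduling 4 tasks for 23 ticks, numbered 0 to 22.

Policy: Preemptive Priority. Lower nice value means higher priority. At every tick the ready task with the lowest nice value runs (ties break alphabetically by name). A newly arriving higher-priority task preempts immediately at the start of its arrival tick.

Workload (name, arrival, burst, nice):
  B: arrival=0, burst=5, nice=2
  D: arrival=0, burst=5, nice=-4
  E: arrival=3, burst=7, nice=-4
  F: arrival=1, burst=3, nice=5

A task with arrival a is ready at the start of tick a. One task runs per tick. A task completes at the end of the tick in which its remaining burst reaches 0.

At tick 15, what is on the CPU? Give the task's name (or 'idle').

t=0: ready={B,D} → run D
t=1: ready={B,D,F} → run D
t=2: ready={B,D,F} → run D
t=3: ready={B,D,E,F} → run D
t=4: ready={B,D,E,F} → run D
t=5: ready={B,E,F} → run E
t=6: ready={B,E,F} → run E
t=7: ready={B,E,F} → run E
t=8: ready={B,E,F} → run E
t=9: ready={B,E,F} → run E
t=10: ready={B,E,F} → run E
t=11: ready={B,E,F} → run E
t=12: ready={B,F} → run B
t=13: ready={B,F} → run B
t=14: ready={B,F} → run B
t=15: ready={B,F} → run B
t=16: ready={B,F} → run B
t=17: ready={F} → run F
t=18: ready={F} → run F
t=19: ready={F} → run F
t=20: (idle)
t=21: (idle)
t=22: (idle)

running at tick 15 = B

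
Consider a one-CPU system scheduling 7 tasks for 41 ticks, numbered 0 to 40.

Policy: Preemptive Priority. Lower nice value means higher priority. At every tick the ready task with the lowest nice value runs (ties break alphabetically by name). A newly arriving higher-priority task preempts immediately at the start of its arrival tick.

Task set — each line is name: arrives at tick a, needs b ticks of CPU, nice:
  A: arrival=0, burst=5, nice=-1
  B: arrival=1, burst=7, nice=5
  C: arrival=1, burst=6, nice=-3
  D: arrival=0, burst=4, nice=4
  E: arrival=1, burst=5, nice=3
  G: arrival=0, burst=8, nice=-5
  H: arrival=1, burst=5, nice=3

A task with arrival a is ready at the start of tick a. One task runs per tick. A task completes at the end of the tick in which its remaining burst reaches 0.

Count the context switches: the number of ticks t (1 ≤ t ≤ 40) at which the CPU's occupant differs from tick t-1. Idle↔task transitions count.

context switches = 7

t=0: ready={A,D,G} → run G
t=1: ready={A,B,C,D,E,G,H} → run G
t=2: ready={A,B,C,D,E,G,H} → run G
t=3: ready={A,B,C,D,E,G,H} → run G
t=4: ready={A,B,C,D,E,G,H} → run G
t=5: ready={A,B,C,D,E,G,H} → run G
t=6: ready={A,B,C,D,E,G,H} → run G
t=7: ready={A,B,C,D,E,G,H} → run G
t=8: ready={A,B,C,D,E,H} → run C
t=9: ready={A,B,C,D,E,H} → run C
t=10: ready={A,B,C,D,E,H} → run C
t=11: ready={A,B,C,D,E,H} → run C
t=12: ready={A,B,C,D,E,H} → run C
t=13: ready={A,B,C,D,E,H} → run C
t=14: ready={A,B,D,E,H} → run A
t=15: ready={A,B,D,E,H} → run A
t=16: ready={A,B,D,E,H} → run A
t=17: ready={A,B,D,E,H} → run A
t=18: ready={A,B,D,E,H} → run A
t=19: ready={B,D,E,H} → run E
t=20: ready={B,D,E,H} → run E
t=21: ready={B,D,E,H} → run E
t=22: ready={B,D,E,H} → run E
t=23: ready={B,D,E,H} → run E
t=24: ready={B,D,H} → run H
t=25: ready={B,D,H} → run H
t=26: ready={B,D,H} → run H
t=27: ready={B,D,H} → run H
t=28: ready={B,D,H} → run H
t=29: ready={B,D} → run D
t=30: ready={B,D} → run D
t=31: ready={B,D} → run D
t=32: ready={B,D} → run D
t=33: ready={B} → run B
t=34: ready={B} → run B
t=35: ready={B} → run B
t=36: ready={B} → run B
t=37: ready={B} → run B
t=38: ready={B} → run B
t=39: ready={B} → run B
t=40: (idle)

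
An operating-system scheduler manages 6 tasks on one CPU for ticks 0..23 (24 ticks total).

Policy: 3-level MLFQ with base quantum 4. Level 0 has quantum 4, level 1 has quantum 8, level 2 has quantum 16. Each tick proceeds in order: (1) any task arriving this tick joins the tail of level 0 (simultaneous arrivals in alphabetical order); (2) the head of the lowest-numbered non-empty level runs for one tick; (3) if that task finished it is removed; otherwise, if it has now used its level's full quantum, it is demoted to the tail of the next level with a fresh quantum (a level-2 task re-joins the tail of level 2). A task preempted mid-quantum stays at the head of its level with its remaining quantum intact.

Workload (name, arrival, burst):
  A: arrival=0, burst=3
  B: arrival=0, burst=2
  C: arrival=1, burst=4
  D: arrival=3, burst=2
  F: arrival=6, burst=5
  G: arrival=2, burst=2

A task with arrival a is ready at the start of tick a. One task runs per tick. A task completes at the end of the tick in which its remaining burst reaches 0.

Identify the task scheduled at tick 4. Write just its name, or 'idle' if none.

running at tick 4 = B

t=0: L0/L1/L2 = AB/-/- → run A
t=1: L0/L1/L2 = ABC/-/- → run A
t=2: L0/L1/L2 = ABCG/-/- → run A
t=3: L0/L1/L2 = BCGD/-/- → run B
t=4: L0/L1/L2 = BCGD/-/- → run B
t=5: L0/L1/L2 = CGD/-/- → run C
t=6: L0/L1/L2 = CGDF/-/- → run C
t=7: L0/L1/L2 = CGDF/-/- → run C
t=8: L0/L1/L2 = CGDF/-/- → run C
t=9: L0/L1/L2 = GDF/-/- → run G
t=10: L0/L1/L2 = GDF/-/- → run G
t=11: L0/L1/L2 = DF/-/- → run D
t=12: L0/L1/L2 = DF/-/- → run D
t=13: L0/L1/L2 = F/-/- → run F
t=14: L0/L1/L2 = F/-/- → run F
t=15: L0/L1/L2 = F/-/- → run F
t=16: L0/L1/L2 = F/-/- → run F
t=17: L0/L1/L2 = -/F/- → run F
t=18: (idle)
t=19: (idle)
t=20: (idle)
t=21: (idle)
t=22: (idle)
t=23: (idle)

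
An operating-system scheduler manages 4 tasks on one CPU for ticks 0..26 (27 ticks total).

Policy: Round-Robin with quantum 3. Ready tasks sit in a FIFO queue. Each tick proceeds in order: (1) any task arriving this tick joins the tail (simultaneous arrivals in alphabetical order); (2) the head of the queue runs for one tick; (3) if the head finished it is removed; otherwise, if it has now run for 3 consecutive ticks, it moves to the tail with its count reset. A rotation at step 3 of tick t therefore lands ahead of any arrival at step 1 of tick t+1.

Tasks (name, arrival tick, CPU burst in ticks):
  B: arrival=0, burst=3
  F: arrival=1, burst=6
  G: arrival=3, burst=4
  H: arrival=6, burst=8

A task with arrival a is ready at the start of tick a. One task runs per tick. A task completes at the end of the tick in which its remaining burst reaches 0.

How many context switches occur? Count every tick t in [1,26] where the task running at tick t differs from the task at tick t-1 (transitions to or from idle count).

context switches = 7

t=0: queue=[B] q_used=0 → run B
t=1: queue=[B,F] q_used=1 → run B
t=2: queue=[B,F] q_used=2 → run B
t=3: queue=[F,G] q_used=0 → run F
t=4: queue=[F,G] q_used=1 → run F
t=5: queue=[F,G] q_used=2 → run F
t=6: queue=[G,F,H] q_used=0 → run G
t=7: queue=[G,F,H] q_used=1 → run G
t=8: queue=[G,F,H] q_used=2 → run G
t=9: queue=[F,H,G] q_used=0 → run F
t=10: queue=[F,H,G] q_used=1 → run F
t=11: queue=[F,H,G] q_used=2 → run F
t=12: queue=[H,G] q_used=0 → run H
t=13: queue=[H,G] q_used=1 → run H
t=14: queue=[H,G] q_used=2 → run H
t=15: queue=[G,H] q_used=0 → run G
t=16: queue=[H] q_used=0 → run H
t=17: queue=[H] q_used=1 → run H
t=18: queue=[H] q_used=2 → run H
t=19: queue=[H] q_used=0 → run H
t=20: queue=[H] q_used=1 → run H
t=21: (idle)
t=22: (idle)
t=23: (idle)
t=24: (idle)
t=25: (idle)
t=26: (idle)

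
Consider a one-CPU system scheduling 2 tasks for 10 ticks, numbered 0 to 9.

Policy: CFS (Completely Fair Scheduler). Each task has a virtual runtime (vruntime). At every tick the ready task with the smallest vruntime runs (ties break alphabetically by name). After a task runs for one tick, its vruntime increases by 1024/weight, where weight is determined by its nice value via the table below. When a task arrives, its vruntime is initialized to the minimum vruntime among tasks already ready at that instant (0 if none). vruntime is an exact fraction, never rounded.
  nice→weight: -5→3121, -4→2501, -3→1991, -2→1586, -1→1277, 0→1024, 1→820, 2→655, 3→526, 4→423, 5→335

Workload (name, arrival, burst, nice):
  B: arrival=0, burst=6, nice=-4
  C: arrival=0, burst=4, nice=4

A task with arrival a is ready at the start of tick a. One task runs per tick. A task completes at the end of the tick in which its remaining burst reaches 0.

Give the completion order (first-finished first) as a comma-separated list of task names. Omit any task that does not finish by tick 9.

completion order = B, C

t=0: vr[B=0 C=0] → run B
t=1: vr[B=1024/2501 C=0] → run C
t=2: vr[B=1024/2501 C=1024/423] → run B
t=3: vr[B=2048/2501 C=1024/423] → run B
t=4: vr[B=3072/2501 C=1024/423] → run B
t=5: vr[B=4096/2501 C=1024/423] → run B
t=6: vr[B=5120/2501 C=1024/423] → run B
t=7: vr[C=1024/423] → run C
t=8: vr[C=2048/423] → run C
t=9: vr[C=1024/141] → run C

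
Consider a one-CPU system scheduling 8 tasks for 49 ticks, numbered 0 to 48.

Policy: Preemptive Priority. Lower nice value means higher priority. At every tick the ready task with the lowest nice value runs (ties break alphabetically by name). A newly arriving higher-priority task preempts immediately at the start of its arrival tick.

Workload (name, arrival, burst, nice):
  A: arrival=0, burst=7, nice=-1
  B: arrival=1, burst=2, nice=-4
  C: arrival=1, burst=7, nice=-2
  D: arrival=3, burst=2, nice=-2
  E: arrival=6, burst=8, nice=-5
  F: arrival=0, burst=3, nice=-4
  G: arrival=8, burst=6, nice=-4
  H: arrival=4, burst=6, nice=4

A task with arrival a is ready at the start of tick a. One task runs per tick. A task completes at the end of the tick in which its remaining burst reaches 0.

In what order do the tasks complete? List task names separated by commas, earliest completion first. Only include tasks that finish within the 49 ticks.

completion order = B, F, E, G, C, D, A, H

t=0: ready={A,F} → run F
t=1: ready={A,B,C,F} → run B
t=2: ready={A,B,C,F} → run B
t=3: ready={A,C,D,F} → run F
t=4: ready={A,C,D,F,H} → run F
t=5: ready={A,C,D,H} → run C
t=6: ready={A,C,D,E,H} → run E
t=7: ready={A,C,D,E,H} → run E
t=8: ready={A,C,D,E,G,H} → run E
t=9: ready={A,C,D,E,G,H} → run E
t=10: ready={A,C,D,E,G,H} → run E
t=11: ready={A,C,D,E,G,H} → run E
t=12: ready={A,C,D,E,G,H} → run E
t=13: ready={A,C,D,E,G,H} → run E
t=14: ready={A,C,D,G,H} → run G
t=15: ready={A,C,D,G,H} → run G
t=16: ready={A,C,D,G,H} → run G
t=17: ready={A,C,D,G,H} → run G
t=18: ready={A,C,D,G,H} → run G
t=19: ready={A,C,D,G,H} → run G
t=20: ready={A,C,D,H} → run C
t=21: ready={A,C,D,H} → run C
t=22: ready={A,C,D,H} → run C
t=23: ready={A,C,D,H} → run C
t=24: ready={A,C,D,H} → run C
t=25: ready={A,C,D,H} → run C
t=26: ready={A,D,H} → run D
t=27: ready={A,D,H} → run D
t=28: ready={A,H} → run A
t=29: ready={A,H} → run A
t=30: ready={A,H} → run A
t=31: ready={A,H} → run A
t=32: ready={A,H} → run A
t=33: ready={A,H} → run A
t=34: ready={A,H} → run A
t=35: ready={H} → run H
t=36: ready={H} → run H
t=37: ready={H} → run H
t=38: ready={H} → run H
t=39: ready={H} → run H
t=40: ready={H} → run H
t=41: (idle)
t=42: (idle)
t=43: (idle)
t=44: (idle)
t=45: (idle)
t=46: (idle)
t=47: (idle)
t=48: (idle)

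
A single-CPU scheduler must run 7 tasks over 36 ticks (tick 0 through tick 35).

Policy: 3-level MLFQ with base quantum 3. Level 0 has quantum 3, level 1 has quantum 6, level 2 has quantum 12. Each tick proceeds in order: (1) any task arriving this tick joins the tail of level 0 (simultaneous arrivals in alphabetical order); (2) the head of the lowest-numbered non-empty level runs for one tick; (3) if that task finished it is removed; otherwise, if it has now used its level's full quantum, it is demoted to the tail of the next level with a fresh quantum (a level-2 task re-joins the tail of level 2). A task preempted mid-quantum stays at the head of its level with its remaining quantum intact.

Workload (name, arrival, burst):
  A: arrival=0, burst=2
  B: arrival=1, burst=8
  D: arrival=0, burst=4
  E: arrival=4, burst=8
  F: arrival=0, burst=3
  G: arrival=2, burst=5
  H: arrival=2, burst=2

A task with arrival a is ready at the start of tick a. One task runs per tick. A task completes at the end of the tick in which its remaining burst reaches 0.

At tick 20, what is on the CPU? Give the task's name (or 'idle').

t=0: L0/L1/L2 = ADF/-/- → run A
t=1: L0/L1/L2 = ADFB/-/- → run A
t=2: L0/L1/L2 = DFBGH/-/- → run D
t=3: L0/L1/L2 = DFBGH/-/- → run D
t=4: L0/L1/L2 = DFBGHE/-/- → run D
t=5: L0/L1/L2 = FBGHE/D/- → run F
t=6: L0/L1/L2 = FBGHE/D/- → run F
t=7: L0/L1/L2 = FBGHE/D/- → run F
t=8: L0/L1/L2 = BGHE/D/- → run B
t=9: L0/L1/L2 = BGHE/D/- → run B
t=10: L0/L1/L2 = BGHE/D/- → run B
t=11: L0/L1/L2 = GHE/DB/- → run G
t=12: L0/L1/L2 = GHE/DB/- → run G
t=13: L0/L1/L2 = GHE/DB/- → run G
t=14: L0/L1/L2 = HE/DBG/- → run H
t=15: L0/L1/L2 = HE/DBG/- → run H
t=16: L0/L1/L2 = E/DBG/- → run E
t=17: L0/L1/L2 = E/DBG/- → run E
t=18: L0/L1/L2 = E/DBG/- → run E
t=19: L0/L1/L2 = -/DBGE/- → run D
t=20: L0/L1/L2 = -/BGE/- → run B
t=21: L0/L1/L2 = -/BGE/- → run B
t=22: L0/L1/L2 = -/BGE/- → run B
t=23: L0/L1/L2 = -/BGE/- → run B
t=24: L0/L1/L2 = -/BGE/- → run B
t=25: L0/L1/L2 = -/GE/- → run G
t=26: L0/L1/L2 = -/GE/- → run G
t=27: L0/L1/L2 = -/E/- → run E
t=28: L0/L1/L2 = -/E/- → run E
t=29: L0/L1/L2 = -/E/- → run E
t=30: L0/L1/L2 = -/E/- → run E
t=31: L0/L1/L2 = -/E/- → run E
t=32: (idle)
t=33: (idle)
t=34: (idle)
t=35: (idle)

running at tick 20 = B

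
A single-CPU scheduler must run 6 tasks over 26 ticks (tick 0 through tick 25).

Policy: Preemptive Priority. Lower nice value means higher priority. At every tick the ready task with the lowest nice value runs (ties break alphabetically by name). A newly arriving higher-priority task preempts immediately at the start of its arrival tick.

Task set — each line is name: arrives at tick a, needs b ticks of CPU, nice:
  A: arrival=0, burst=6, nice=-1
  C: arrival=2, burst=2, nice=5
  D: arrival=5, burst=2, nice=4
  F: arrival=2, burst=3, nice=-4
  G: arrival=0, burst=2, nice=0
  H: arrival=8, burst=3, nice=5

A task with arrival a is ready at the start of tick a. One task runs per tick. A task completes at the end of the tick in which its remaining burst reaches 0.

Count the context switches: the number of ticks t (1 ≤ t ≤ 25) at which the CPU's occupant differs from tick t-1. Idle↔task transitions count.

context switches = 7

t=0: ready={A,G} → run A
t=1: ready={A,G} → run A
t=2: ready={A,C,F,G} → run F
t=3: ready={A,C,F,G} → run F
t=4: ready={A,C,F,G} → run F
t=5: ready={A,C,D,G} → run A
t=6: ready={A,C,D,G} → run A
t=7: ready={A,C,D,G} → run A
t=8: ready={A,C,D,G,H} → run A
t=9: ready={C,D,G,H} → run G
t=10: ready={C,D,G,H} → run G
t=11: ready={C,D,H} → run D
t=12: ready={C,D,H} → run D
t=13: ready={C,H} → run C
t=14: ready={C,H} → run C
t=15: ready={H} → run H
t=16: ready={H} → run H
t=17: ready={H} → run H
t=18: (idle)
t=19: (idle)
t=20: (idle)
t=21: (idle)
t=22: (idle)
t=23: (idle)
t=24: (idle)
t=25: (idle)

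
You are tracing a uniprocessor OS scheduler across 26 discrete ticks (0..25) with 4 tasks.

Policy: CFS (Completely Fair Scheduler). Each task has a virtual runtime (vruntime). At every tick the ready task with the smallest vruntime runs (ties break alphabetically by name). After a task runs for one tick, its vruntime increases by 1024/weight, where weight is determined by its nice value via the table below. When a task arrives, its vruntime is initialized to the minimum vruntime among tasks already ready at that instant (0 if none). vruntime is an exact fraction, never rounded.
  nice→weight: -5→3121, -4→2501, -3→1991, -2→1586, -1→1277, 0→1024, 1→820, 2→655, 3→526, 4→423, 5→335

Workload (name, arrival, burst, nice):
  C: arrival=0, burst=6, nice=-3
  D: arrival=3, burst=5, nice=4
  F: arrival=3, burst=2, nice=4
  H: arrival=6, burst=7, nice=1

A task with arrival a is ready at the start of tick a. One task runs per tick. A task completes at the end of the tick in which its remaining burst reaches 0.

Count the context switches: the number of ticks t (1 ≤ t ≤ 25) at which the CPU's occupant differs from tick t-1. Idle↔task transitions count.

t=0: vr[C=0] → run C
t=1: vr[C=1024/1991] → run C
t=2: vr[C=2048/1991] → run C
t=3: vr[C=3072/1991 D=3072/1991 F=3072/1991] → run C
t=4: vr[C=4096/1991 D=3072/1991 F=3072/1991] → run D
t=5: vr[C=4096/1991 D=3338240/842193 F=3072/1991] → run F
t=6: vr[C=4096/1991 D=3338240/842193 F=3338240/842193 H=4096/1991] → run C
t=7: vr[C=5120/1991 D=3338240/842193 F=3338240/842193 H=4096/1991] → run H
t=8: vr[C=5120/1991 D=3338240/842193 F=3338240/842193 H=1349376/408155] → run C
t=9: vr[D=3338240/842193 F=3338240/842193 H=1349376/408155] → run H
t=10: vr[D=3338240/842193 F=3338240/842193 H=1859072/408155] → run D
t=11: vr[D=5377024/842193 F=3338240/842193 H=1859072/408155] → run F
t=12: vr[D=5377024/842193 H=1859072/408155] → run H
t=13: vr[D=5377024/842193 H=2368768/408155] → run H
t=14: vr[D=5377024/842193 H=2878464/408155] → run D
t=15: vr[D=2471936/280731 H=2878464/408155] → run H
t=16: vr[D=2471936/280731 H=677632/81631] → run H
t=17: vr[D=2471936/280731 H=3897856/408155] → run D
t=18: vr[D=9454592/842193 H=3897856/408155] → run H
t=19: vr[D=9454592/842193] → run D
t=20: (idle)
t=21: (idle)
t=22: (idle)
t=23: (idle)
t=24: (idle)
t=25: (idle)

context switches = 15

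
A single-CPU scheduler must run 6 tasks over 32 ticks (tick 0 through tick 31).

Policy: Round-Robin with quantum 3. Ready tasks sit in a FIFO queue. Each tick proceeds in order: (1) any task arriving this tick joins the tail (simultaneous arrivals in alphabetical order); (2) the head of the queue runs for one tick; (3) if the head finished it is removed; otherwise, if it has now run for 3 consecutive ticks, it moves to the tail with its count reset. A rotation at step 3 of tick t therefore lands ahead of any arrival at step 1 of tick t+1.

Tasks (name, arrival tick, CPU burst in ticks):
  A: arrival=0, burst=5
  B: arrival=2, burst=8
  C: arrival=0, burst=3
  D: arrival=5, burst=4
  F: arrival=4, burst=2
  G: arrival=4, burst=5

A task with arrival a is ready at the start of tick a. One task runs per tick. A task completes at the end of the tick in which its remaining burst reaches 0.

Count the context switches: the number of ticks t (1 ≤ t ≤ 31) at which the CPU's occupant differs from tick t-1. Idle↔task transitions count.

t=0: queue=[A,C] q_used=0 → run A
t=1: queue=[A,C] q_used=1 → run A
t=2: queue=[A,C,B] q_used=2 → run A
t=3: queue=[C,B,A] q_used=0 → run C
t=4: queue=[C,B,A,F,G] q_used=1 → run C
t=5: queue=[C,B,A,F,G,D] q_used=2 → run C
t=6: queue=[B,A,F,G,D] q_used=0 → run B
t=7: queue=[B,A,F,G,D] q_used=1 → run B
t=8: queue=[B,A,F,G,D] q_used=2 → run B
t=9: queue=[A,F,G,D,B] q_used=0 → run A
t=10: queue=[A,F,G,D,B] q_used=1 → run A
t=11: queue=[F,G,D,B] q_used=0 → run F
t=12: queue=[F,G,D,B] q_used=1 → run F
t=13: queue=[G,D,B] q_used=0 → run G
t=14: queue=[G,D,B] q_used=1 → run G
t=15: queue=[G,D,B] q_used=2 → run G
t=16: queue=[D,B,G] q_used=0 → run D
t=17: queue=[D,B,G] q_used=1 → run D
t=18: queue=[D,B,G] q_used=2 → run D
t=19: queue=[B,G,D] q_used=0 → run B
t=20: queue=[B,G,D] q_used=1 → run B
t=21: queue=[B,G,D] q_used=2 → run B
t=22: queue=[G,D,B] q_used=0 → run G
t=23: queue=[G,D,B] q_used=1 → run G
t=24: queue=[D,B] q_used=0 → run D
t=25: queue=[B] q_used=0 → run B
t=26: queue=[B] q_used=1 → run B
t=27: (idle)
t=28: (idle)
t=29: (idle)
t=30: (idle)
t=31: (idle)

context switches = 11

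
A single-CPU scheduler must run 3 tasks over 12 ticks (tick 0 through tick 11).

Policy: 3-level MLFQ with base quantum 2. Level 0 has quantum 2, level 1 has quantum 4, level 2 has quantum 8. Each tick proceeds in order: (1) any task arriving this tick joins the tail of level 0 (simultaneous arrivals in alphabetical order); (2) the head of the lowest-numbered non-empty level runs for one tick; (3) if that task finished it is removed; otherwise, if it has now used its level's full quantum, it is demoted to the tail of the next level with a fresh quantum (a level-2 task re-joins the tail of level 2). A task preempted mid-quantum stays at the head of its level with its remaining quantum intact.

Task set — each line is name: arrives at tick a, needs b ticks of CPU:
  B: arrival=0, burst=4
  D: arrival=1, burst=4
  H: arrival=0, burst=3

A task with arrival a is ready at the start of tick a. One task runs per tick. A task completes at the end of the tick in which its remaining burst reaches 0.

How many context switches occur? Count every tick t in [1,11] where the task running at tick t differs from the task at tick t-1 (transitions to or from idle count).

t=0: L0/L1/L2 = BH/-/- → run B
t=1: L0/L1/L2 = BHD/-/- → run B
t=2: L0/L1/L2 = HD/B/- → run H
t=3: L0/L1/L2 = HD/B/- → run H
t=4: L0/L1/L2 = D/BH/- → run D
t=5: L0/L1/L2 = D/BH/- → run D
t=6: L0/L1/L2 = -/BHD/- → run B
t=7: L0/L1/L2 = -/BHD/- → run B
t=8: L0/L1/L2 = -/HD/- → run H
t=9: L0/L1/L2 = -/D/- → run D
t=10: L0/L1/L2 = -/D/- → run D
t=11: (idle)

context switches = 6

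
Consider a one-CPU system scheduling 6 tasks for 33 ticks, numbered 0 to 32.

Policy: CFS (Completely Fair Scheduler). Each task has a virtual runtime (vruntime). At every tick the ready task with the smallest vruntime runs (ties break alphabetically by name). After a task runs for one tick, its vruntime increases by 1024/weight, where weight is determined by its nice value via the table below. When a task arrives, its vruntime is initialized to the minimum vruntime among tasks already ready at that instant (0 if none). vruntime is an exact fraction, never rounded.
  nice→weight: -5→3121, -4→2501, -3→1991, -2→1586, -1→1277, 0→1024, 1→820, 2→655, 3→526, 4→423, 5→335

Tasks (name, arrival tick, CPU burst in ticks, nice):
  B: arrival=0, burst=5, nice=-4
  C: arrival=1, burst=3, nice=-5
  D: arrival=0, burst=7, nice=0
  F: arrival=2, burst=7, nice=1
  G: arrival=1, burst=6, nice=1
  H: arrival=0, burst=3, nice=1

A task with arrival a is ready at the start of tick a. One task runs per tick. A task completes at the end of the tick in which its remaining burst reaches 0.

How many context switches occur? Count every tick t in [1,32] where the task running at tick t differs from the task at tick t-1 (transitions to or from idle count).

t=0: vr[B=0 D=0 H=0] → run B
t=1: vr[B=1024/2501 C=0 D=0 G=0 H=0] → run C
t=2: vr[B=1024/2501 C=1024/3121 D=0 F=0 G=0 H=0] → run D
t=3: vr[B=1024/2501 C=1024/3121 D=1 F=0 G=0 H=0] → run F
t=4: vr[B=1024/2501 C=1024/3121 D=1 F=256/205 G=0 H=0] → run G
t=5: vr[B=1024/2501 C=1024/3121 D=1 F=256/205 G=256/205 H=0] → run H
t=6: vr[B=1024/2501 C=1024/3121 D=1 F=256/205 G=256/205 H=256/205] → run C
t=7: vr[B=1024/2501 C=2048/3121 D=1 F=256/205 G=256/205 H=256/205] → run B
t=8: vr[B=2048/2501 C=2048/3121 D=1 F=256/205 G=256/205 H=256/205] → run C
t=9: vr[B=2048/2501 D=1 F=256/205 G=256/205 H=256/205] → run B
t=10: vr[B=3072/2501 D=1 F=256/205 G=256/205 H=256/205] → run D
t=11: vr[B=3072/2501 D=2 F=256/205 G=256/205 H=256/205] → run B
t=12: vr[B=4096/2501 D=2 F=256/205 G=256/205 H=256/205] → run F
t=13: vr[B=4096/2501 D=2 F=512/205 G=256/205 H=256/205] → run G
t=14: vr[B=4096/2501 D=2 F=512/205 G=512/205 H=256/205] → run H
t=15: vr[B=4096/2501 D=2 F=512/205 G=512/205 H=512/205] → run B
t=16: vr[D=2 F=512/205 G=512/205 H=512/205] → run D
t=17: vr[D=3 F=512/205 G=512/205 H=512/205] → run F
t=18: vr[D=3 F=768/205 G=512/205 H=512/205] → run G
t=19: vr[D=3 F=768/205 G=768/205 H=512/205] → run H
t=20: vr[D=3 F=768/205 G=768/205] → run D
t=21: vr[D=4 F=768/205 G=768/205] → run F
t=22: vr[D=4 F=1024/205 G=768/205] → run G
t=23: vr[D=4 F=1024/205 G=1024/205] → run D
t=24: vr[D=5 F=1024/205 G=1024/205] → run F
t=25: vr[D=5 F=256/41 G=1024/205] → run G
t=26: vr[D=5 F=256/41 G=256/41] → run D
t=27: vr[D=6 F=256/41 G=256/41] → run D
t=28: vr[F=256/41 G=256/41] → run F
t=29: vr[F=1536/205 G=256/41] → run G
t=30: vr[F=1536/205] → run F
t=31: (idle)
t=32: (idle)

context switches = 30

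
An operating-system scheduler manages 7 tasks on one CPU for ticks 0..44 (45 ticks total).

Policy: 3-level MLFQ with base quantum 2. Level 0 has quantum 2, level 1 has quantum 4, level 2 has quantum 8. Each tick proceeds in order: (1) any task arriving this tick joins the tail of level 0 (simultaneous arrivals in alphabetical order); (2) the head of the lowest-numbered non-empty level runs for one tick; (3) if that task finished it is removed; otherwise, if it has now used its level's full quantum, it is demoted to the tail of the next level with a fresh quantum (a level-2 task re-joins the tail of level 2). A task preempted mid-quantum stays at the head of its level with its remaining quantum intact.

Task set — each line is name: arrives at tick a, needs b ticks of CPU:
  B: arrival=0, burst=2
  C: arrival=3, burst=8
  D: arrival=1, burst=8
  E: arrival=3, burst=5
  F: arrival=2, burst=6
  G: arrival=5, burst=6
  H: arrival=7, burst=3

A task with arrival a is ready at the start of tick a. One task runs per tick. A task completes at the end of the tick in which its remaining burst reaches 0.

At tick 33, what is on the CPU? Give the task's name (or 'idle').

t=0: L0/L1/L2 = B/-/- → run B
t=1: L0/L1/L2 = BD/-/- → run B
t=2: L0/L1/L2 = DF/-/- → run D
t=3: L0/L1/L2 = DFCE/-/- → run D
t=4: L0/L1/L2 = FCE/D/- → run F
t=5: L0/L1/L2 = FCEG/D/- → run F
t=6: L0/L1/L2 = CEG/DF/- → run C
t=7: L0/L1/L2 = CEGH/DF/- → run C
t=8: L0/L1/L2 = EGH/DFC/- → run E
t=9: L0/L1/L2 = EGH/DFC/- → run E
t=10: L0/L1/L2 = GH/DFCE/- → run G
t=11: L0/L1/L2 = GH/DFCE/- → run G
t=12: L0/L1/L2 = H/DFCEG/- → run H
t=13: L0/L1/L2 = H/DFCEG/- → run H
t=14: L0/L1/L2 = -/DFCEGH/- → run D
t=15: L0/L1/L2 = -/DFCEGH/- → run D
t=16: L0/L1/L2 = -/DFCEGH/- → run D
t=17: L0/L1/L2 = -/DFCEGH/- → run D
t=18: L0/L1/L2 = -/FCEGH/D → run F
t=19: L0/L1/L2 = -/FCEGH/D → run F
t=20: L0/L1/L2 = -/FCEGH/D → run F
t=21: L0/L1/L2 = -/FCEGH/D → run F
t=22: L0/L1/L2 = -/CEGH/D → run C
t=23: L0/L1/L2 = -/CEGH/D → run C
t=24: L0/L1/L2 = -/CEGH/D → run C
t=25: L0/L1/L2 = -/CEGH/D → run C
t=26: L0/L1/L2 = -/EGH/DC → run E
t=27: L0/L1/L2 = -/EGH/DC → run E
t=28: L0/L1/L2 = -/EGH/DC → run E
t=29: L0/L1/L2 = -/GH/DC → run G
t=30: L0/L1/L2 = -/GH/DC → run G
t=31: L0/L1/L2 = -/GH/DC → run G
t=32: L0/L1/L2 = -/GH/DC → run G
t=33: L0/L1/L2 = -/H/DC → run H
t=34: L0/L1/L2 = -/-/DC → run D
t=35: L0/L1/L2 = -/-/DC → run D
t=36: L0/L1/L2 = -/-/C → run C
t=37: L0/L1/L2 = -/-/C → run C
t=38: (idle)
t=39: (idle)
t=40: (idle)
t=41: (idle)
t=42: (idle)
t=43: (idle)
t=44: (idle)

running at tick 33 = H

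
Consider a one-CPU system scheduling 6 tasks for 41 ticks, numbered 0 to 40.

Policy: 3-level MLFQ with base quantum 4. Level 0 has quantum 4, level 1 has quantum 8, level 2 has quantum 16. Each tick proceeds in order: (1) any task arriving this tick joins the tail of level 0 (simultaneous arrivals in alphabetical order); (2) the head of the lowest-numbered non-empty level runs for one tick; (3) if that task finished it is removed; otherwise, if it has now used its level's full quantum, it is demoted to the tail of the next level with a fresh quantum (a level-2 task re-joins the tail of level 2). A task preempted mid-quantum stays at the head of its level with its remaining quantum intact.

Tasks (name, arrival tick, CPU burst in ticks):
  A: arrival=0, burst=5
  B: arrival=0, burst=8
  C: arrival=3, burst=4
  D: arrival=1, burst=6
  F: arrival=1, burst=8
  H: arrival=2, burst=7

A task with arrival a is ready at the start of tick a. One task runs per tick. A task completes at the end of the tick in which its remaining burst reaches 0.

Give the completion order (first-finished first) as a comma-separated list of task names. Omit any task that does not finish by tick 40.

t=0: L0/L1/L2 = AB/-/- → run A
t=1: L0/L1/L2 = ABDF/-/- → run A
t=2: L0/L1/L2 = ABDFH/-/- → run A
t=3: L0/L1/L2 = ABDFHC/-/- → run A
t=4: L0/L1/L2 = BDFHC/A/- → run B
t=5: L0/L1/L2 = BDFHC/A/- → run B
t=6: L0/L1/L2 = BDFHC/A/- → run B
t=7: L0/L1/L2 = BDFHC/A/- → run B
t=8: L0/L1/L2 = DFHC/AB/- → run D
t=9: L0/L1/L2 = DFHC/AB/- → run D
t=10: L0/L1/L2 = DFHC/AB/- → run D
t=11: L0/L1/L2 = DFHC/AB/- → run D
t=12: L0/L1/L2 = FHC/ABD/- → run F
t=13: L0/L1/L2 = FHC/ABD/- → run F
t=14: L0/L1/L2 = FHC/ABD/- → run F
t=15: L0/L1/L2 = FHC/ABD/- → run F
t=16: L0/L1/L2 = HC/ABDF/- → run H
t=17: L0/L1/L2 = HC/ABDF/- → run H
t=18: L0/L1/L2 = HC/ABDF/- → run H
t=19: L0/L1/L2 = HC/ABDF/- → run H
t=20: L0/L1/L2 = C/ABDFH/- → run C
t=21: L0/L1/L2 = C/ABDFH/- → run C
t=22: L0/L1/L2 = C/ABDFH/- → run C
t=23: L0/L1/L2 = C/ABDFH/- → run C
t=24: L0/L1/L2 = -/ABDFH/- → run A
t=25: L0/L1/L2 = -/BDFH/- → run B
t=26: L0/L1/L2 = -/BDFH/- → run B
t=27: L0/L1/L2 = -/BDFH/- → run B
t=28: L0/L1/L2 = -/BDFH/- → run B
t=29: L0/L1/L2 = -/DFH/- → run D
t=30: L0/L1/L2 = -/DFH/- → run D
t=31: L0/L1/L2 = -/FH/- → run F
t=32: L0/L1/L2 = -/FH/- → run F
t=33: L0/L1/L2 = -/FH/- → run F
t=34: L0/L1/L2 = -/FH/- → run F
t=35: L0/L1/L2 = -/H/- → run H
t=36: L0/L1/L2 = -/H/- → run H
t=37: L0/L1/L2 = -/H/- → run H
t=38: (idle)
t=39: (idle)
t=40: (idle)

completion order = C, A, B, D, F, H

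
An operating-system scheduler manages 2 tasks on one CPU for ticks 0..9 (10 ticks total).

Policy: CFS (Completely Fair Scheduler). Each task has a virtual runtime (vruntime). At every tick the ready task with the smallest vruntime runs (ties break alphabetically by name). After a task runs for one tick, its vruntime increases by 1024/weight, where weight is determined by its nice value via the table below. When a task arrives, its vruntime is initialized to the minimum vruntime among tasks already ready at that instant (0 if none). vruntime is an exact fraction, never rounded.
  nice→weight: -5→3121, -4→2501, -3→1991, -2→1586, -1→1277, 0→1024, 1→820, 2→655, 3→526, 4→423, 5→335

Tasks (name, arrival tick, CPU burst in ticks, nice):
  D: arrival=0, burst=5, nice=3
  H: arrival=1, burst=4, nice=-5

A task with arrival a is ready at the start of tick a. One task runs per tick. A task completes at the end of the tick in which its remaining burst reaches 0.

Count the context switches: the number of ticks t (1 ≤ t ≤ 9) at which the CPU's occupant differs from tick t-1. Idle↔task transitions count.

t=0: vr[D=0] → run D
t=1: vr[D=512/263 H=512/263] → run D
t=2: vr[D=1024/263 H=512/263] → run H
t=3: vr[D=1024/263 H=1867264/820823] → run H
t=4: vr[D=1024/263 H=2136576/820823] → run H
t=5: vr[D=1024/263 H=2405888/820823] → run H
t=6: vr[D=1024/263] → run D
t=7: vr[D=1536/263] → run D
t=8: vr[D=2048/263] → run D
t=9: (idle)

context switches = 3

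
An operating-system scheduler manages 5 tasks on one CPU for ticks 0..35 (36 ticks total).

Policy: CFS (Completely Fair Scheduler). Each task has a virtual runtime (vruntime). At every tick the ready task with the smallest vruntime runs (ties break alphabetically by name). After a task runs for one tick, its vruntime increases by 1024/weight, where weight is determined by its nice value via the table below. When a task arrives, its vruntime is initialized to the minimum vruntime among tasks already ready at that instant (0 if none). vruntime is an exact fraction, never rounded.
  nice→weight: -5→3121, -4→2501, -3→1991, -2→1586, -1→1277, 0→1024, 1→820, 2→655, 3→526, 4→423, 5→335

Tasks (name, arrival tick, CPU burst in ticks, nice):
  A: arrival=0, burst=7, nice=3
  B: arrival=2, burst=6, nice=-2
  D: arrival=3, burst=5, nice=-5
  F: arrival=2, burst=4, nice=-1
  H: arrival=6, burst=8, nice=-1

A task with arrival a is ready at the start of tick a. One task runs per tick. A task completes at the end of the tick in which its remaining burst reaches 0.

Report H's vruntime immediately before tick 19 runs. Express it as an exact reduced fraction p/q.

vruntime(H, start of tick 19) = 6946649088/1048190971

t=0: vr[A=0] → run A
t=1: vr[A=512/263] → run A
t=2: vr[A=1024/263 B=1024/263 F=1024/263] → run A
t=3: vr[A=1536/263 B=1024/263 D=1024/263 F=1024/263] → run B
t=4: vr[A=1536/263 B=946688/208559 D=1024/263 F=1024/263] → run D
t=5: vr[A=1536/263 B=946688/208559 D=3465216/820823 F=1024/263] → run F
t=6: vr[A=1536/263 B=946688/208559 D=3465216/820823 F=1576960/335851 H=3465216/820823] → run D
t=7: vr[A=1536/263 B=946688/208559 D=3734528/820823 F=1576960/335851 H=3465216/820823] → run H
t=8: vr[A=1536/263 B=946688/208559 D=3734528/820823 F=1576960/335851 H=5265603584/1048190971] → run B
t=9: vr[A=1536/263 B=1081344/208559 D=3734528/820823 F=1576960/335851 H=5265603584/1048190971] → run D
t=10: vr[A=1536/263 B=1081344/208559 D=4003840/820823 F=1576960/335851 H=5265603584/1048190971] → run F
t=11: vr[A=1536/263 B=1081344/208559 D=4003840/820823 F=1846272/335851 H=5265603584/1048190971] → run D
t=12: vr[A=1536/263 B=1081344/208559 D=4273152/820823 F=1846272/335851 H=5265603584/1048190971] → run H
t=13: vr[A=1536/263 B=1081344/208559 D=4273152/820823 F=1846272/335851 H=6106126336/1048190971] → run B
t=14: vr[A=1536/263 B=1216000/208559 D=4273152/820823 F=1846272/335851 H=6106126336/1048190971] → run D
t=15: vr[A=1536/263 B=1216000/208559 F=1846272/335851 H=6106126336/1048190971] → run F
t=16: vr[A=1536/263 B=1216000/208559 F=2115584/335851 H=6106126336/1048190971] → run H
t=17: vr[A=1536/263 B=1216000/208559 F=2115584/335851 H=6946649088/1048190971] → run B
t=18: vr[A=1536/263 B=1350656/208559 F=2115584/335851 H=6946649088/1048190971] → run A
t=19: vr[A=2048/263 B=1350656/208559 F=2115584/335851 H=6946649088/1048190971] → run F
t=20: vr[A=2048/263 B=1350656/208559 H=6946649088/1048190971] → run B
t=21: vr[A=2048/263 B=1485312/208559 H=6946649088/1048190971] → run H
t=22: vr[A=2048/263 B=1485312/208559 H=7787171840/1048190971] → run B
t=23: vr[A=2048/263 H=7787171840/1048190971] → run H
t=24: vr[A=2048/263 H=8627694592/1048190971] → run A
t=25: vr[A=2560/263 H=8627694592/1048190971] → run H
t=26: vr[A=2560/263 H=9468217344/1048190971] → run H
t=27: vr[A=2560/263 H=10308740096/1048190971] → run A
t=28: vr[A=3072/263 H=10308740096/1048190971] → run H
t=29: vr[A=3072/263] → run A
t=30: (idle)
t=31: (idle)
t=32: (idle)
t=33: (idle)
t=34: (idle)
t=35: (idle)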